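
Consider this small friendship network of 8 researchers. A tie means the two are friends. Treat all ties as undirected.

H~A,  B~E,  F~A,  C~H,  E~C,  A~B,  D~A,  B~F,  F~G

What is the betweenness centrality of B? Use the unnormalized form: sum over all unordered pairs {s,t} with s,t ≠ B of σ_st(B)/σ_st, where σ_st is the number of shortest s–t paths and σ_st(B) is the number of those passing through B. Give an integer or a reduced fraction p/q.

5

Pairs whose geodesics pass through B — D–E: 1; A–E: 1; G–E: 1; G–C: 1/2; F–E: 1; F–C: 1/2.
All other pairs contribute 0.
Summing the contributions gives betweenness(B) = 5.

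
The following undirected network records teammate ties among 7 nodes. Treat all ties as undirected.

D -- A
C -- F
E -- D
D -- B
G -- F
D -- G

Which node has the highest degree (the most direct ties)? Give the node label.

Degrees — A:1, B:1, C:1, D:4, E:1, F:2, G:2.
The maximum is 4, attained only by D.

D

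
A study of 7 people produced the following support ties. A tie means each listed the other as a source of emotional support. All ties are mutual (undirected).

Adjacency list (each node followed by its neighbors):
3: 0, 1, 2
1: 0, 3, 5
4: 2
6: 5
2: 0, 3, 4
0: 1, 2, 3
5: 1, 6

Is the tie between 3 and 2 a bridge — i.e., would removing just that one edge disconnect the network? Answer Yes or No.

Even without that edge, 3 still reaches 2 via 3 – 0 – 2, so the network stays connected. Not a bridge.

No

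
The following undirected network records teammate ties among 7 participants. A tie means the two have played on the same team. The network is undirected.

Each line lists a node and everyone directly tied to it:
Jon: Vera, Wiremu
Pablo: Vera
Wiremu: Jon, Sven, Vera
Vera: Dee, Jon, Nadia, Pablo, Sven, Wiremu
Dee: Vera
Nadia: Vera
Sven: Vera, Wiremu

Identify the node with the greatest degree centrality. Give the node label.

Degrees — Dee:1, Jon:2, Nadia:1, Pablo:1, Sven:2, Vera:6, Wiremu:3.
The maximum is 6, attained only by Vera.

Vera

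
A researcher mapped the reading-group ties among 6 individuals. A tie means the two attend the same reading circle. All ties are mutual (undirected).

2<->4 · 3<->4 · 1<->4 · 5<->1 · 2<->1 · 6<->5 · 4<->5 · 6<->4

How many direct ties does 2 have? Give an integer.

2 is directly tied to 1 and 4. That is 2 neighbors, so the degree of 2 is 2.

2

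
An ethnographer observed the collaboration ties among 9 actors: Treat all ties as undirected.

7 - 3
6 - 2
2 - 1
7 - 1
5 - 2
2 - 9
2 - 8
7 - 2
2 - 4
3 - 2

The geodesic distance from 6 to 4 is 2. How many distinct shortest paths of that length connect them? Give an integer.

1

The shortest distance is 2, and the only length-2 path is 6–2–4. So there is exactly 1 shortest path.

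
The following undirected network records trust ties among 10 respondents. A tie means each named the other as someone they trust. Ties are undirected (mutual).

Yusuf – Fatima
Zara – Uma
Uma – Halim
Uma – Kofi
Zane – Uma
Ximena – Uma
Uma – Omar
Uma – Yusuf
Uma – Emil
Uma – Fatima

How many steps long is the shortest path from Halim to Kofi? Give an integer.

One shortest route is Halim – Uma – Kofi, which uses 2 edges, and Halim and Kofi are not directly tied, so nothing shorter exists. So d(Halim,Kofi) = 2.

2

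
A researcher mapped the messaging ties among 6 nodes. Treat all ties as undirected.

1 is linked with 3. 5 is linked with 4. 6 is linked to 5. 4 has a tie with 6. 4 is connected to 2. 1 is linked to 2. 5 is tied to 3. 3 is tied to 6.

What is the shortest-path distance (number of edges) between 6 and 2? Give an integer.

2

One shortest route is 6 – 4 – 2, which uses 2 edges, and 6 and 2 are not directly tied, so nothing shorter exists. So d(6,2) = 2.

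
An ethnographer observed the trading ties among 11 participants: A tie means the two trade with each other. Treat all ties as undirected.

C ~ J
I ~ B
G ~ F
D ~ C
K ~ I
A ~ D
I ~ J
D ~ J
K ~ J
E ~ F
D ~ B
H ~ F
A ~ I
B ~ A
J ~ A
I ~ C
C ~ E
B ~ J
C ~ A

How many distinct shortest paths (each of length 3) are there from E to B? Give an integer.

4

The shortest distance is 3. The length-3 paths are: E–C–I–B; E–C–A–B; E–C–J–B; E–C–D–B.
That gives 4 distinct shortest paths.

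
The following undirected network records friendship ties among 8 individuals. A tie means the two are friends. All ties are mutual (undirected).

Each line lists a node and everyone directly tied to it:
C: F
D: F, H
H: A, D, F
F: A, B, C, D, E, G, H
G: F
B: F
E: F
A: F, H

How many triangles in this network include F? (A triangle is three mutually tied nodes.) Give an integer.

F's neighbors: A, B, C, D, E, G, and H.
Neighbor pairs that are themselves tied: F–A–H; F–D–H. Each forms one triangle with F, for 2 in total.

2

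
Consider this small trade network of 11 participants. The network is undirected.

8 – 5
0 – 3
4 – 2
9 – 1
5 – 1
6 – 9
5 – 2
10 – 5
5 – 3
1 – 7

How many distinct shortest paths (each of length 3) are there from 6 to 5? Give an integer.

The shortest distance is 3, and the only length-3 path is 6–9–1–5. So there is exactly 1 shortest path.

1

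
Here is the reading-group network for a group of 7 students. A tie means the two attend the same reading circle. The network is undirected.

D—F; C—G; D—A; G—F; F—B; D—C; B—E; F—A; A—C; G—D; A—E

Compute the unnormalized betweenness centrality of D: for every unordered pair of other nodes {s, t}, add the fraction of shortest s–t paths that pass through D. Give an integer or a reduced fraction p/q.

Pairs whose geodesics pass through D — E–G: 1/4; B–C: 1/4; C–F: 1/3; G–A: 1/3.
All other pairs contribute 0.
Summing the contributions gives betweenness(D) = 7/6.

7/6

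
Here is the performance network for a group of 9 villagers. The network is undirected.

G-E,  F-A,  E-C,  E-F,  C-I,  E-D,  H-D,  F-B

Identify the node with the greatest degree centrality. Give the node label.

Degrees — A:1, B:1, C:2, D:2, E:4, F:3, G:1, H:1, I:1.
The maximum is 4, attained only by E.

E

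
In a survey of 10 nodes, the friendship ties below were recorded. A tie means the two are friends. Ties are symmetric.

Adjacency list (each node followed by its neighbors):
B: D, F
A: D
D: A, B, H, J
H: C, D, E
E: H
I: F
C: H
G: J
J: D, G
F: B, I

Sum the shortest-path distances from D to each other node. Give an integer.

15

Distances from D: A:1, B:1, C:2, E:2, F:2, G:2, H:1, I:3, J:1.
Sum = 1 + 1 + 2 + 2 + 2 + 2 + 1 + 3 + 1 = 15.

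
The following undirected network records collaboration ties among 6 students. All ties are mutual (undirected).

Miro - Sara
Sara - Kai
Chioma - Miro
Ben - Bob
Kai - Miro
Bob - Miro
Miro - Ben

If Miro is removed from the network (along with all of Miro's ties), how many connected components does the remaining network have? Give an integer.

3

Without Miro, the remaining ties split the others into: {Ben, Bob}; {Kai, Sara}; {Chioma}.
That's 3 separate components.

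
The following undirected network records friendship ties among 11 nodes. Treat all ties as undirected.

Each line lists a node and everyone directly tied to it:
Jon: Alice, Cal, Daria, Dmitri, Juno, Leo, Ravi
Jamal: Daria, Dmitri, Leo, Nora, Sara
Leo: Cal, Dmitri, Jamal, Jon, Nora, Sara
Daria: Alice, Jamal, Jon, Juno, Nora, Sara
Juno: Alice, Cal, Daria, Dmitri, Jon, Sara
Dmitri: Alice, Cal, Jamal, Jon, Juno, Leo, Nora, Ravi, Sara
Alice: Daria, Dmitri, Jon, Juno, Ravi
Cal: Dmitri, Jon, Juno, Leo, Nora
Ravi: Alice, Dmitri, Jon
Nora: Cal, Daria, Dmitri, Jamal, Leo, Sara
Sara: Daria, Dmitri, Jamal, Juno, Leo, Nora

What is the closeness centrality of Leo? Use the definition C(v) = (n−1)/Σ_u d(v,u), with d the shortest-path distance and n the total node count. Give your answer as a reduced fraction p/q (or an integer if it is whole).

Distances from Leo: Alice:2, Cal:1, Daria:2, Dmitri:1, Jamal:1, Jon:1, Juno:2, Nora:1, Ravi:2, Sara:1. Sum = 14.
n = 11, so closeness = 10/14 = 5/7.

5/7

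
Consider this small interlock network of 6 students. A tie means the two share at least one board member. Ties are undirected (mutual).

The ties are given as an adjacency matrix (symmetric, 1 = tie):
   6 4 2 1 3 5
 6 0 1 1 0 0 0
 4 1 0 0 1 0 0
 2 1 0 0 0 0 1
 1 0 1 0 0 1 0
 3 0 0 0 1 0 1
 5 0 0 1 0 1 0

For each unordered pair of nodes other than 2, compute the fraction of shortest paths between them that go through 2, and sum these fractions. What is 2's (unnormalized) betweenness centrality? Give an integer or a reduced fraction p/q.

2

Pairs whose geodesics pass through 2 — 6–3: 1/2; 6–5: 1; 4–5: 1/2.
All other pairs contribute 0.
Summing the contributions gives betweenness(2) = 2.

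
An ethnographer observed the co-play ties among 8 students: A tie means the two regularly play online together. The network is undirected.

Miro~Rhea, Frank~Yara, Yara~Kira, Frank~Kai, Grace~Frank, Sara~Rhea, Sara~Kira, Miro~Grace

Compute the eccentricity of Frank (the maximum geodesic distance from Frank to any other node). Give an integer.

3

Distances from Frank: Grace:1, Kai:1, Kira:2, Miro:2, Rhea:3, Sara:3, Yara:1.
The largest is 3 (to Sara and Rhea), so the eccentricity of Frank is 3.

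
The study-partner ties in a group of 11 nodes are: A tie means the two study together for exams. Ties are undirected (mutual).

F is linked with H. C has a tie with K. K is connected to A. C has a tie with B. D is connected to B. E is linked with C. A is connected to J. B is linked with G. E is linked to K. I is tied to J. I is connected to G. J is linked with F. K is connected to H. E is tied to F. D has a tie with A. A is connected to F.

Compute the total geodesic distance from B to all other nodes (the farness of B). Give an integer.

Distances from B: A:2, C:1, D:1, E:2, F:3, G:1, H:3, I:2, J:3, K:2.
Sum = 2 + 1 + 1 + 2 + 3 + 1 + 3 + 2 + 3 + 2 = 20.

20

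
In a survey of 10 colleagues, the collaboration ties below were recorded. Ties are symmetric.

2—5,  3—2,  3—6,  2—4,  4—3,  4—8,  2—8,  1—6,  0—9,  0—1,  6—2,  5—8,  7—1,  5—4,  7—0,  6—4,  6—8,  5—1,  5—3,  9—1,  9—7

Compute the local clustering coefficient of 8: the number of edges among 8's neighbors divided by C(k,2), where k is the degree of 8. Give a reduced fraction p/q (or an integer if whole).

8's neighbors: 2, 4, 5, and 6 (k = 4).
Possible neighbor pairs: C(4,2) = 6. Edges among them: 2–4, 2–5, 2–6, 4–5, 4–6 → e = 5.
Clustering(8) = 5/6.

5/6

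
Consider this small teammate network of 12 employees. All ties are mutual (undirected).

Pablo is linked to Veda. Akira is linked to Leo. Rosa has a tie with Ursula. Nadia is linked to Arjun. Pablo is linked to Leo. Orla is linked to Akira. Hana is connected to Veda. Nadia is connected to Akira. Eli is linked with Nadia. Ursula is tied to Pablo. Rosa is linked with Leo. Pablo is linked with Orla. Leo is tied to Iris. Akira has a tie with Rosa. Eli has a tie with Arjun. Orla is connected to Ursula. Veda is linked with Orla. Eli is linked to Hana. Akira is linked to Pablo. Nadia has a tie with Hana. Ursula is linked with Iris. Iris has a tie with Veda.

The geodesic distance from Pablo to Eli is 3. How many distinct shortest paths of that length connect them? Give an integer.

The shortest distance is 3. The length-3 paths are: Pablo–Veda–Hana–Eli; Pablo–Akira–Nadia–Eli.
That gives 2 distinct shortest paths.

2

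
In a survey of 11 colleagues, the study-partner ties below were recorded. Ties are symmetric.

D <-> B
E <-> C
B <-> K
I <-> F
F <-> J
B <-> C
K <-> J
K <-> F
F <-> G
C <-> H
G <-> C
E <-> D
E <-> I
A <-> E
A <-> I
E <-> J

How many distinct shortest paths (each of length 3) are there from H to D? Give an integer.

2

The shortest distance is 3. The length-3 paths are: H–C–E–D; H–C–B–D.
That gives 2 distinct shortest paths.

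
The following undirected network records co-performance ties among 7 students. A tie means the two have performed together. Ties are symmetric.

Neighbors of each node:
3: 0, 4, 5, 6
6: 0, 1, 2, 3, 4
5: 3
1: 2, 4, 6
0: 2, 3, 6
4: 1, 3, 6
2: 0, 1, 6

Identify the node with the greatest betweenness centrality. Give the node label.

Unnormalized betweenness of each node: 0:1, 1:1/2, 2:1/2, 3:11/2, 4:1, 5:0, 6:7/2.
3 has the largest value, 11/2, making it the main broker — the node through which the most shortest paths run.

3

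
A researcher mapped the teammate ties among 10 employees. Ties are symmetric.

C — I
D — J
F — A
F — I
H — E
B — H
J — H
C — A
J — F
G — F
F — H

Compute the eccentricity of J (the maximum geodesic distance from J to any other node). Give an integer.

Distances from J: A:2, B:2, C:3, D:1, E:2, F:1, G:2, H:1, I:2.
The largest is 3 (to C), so the eccentricity of J is 3.

3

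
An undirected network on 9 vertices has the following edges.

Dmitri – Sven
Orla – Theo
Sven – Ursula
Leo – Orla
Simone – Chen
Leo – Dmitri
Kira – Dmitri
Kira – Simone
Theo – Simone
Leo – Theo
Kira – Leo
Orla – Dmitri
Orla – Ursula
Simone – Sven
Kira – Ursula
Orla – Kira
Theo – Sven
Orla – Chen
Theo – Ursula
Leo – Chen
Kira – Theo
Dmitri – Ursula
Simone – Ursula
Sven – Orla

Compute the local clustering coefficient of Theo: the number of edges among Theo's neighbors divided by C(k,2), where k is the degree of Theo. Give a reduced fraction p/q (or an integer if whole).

Theo's neighbors: Kira, Leo, Orla, Simone, Sven, and Ursula (k = 6).
Possible neighbor pairs: C(6,2) = 15. Edges among them: Kira–Leo, Kira–Orla, Kira–Simone, Kira–Ursula, Leo–Orla, Orla–Sven, Orla–Ursula, Simone–Sven, Simone–Ursula, Sven–Ursula → e = 10.
Clustering(Theo) = 10/15 = 2/3.

2/3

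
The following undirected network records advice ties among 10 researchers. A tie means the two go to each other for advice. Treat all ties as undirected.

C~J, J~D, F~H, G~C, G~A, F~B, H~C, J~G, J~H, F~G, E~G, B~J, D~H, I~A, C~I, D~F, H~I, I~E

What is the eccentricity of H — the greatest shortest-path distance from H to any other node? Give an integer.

2

Distances from H: A:2, B:2, C:1, D:1, E:2, F:1, G:2, I:1, J:1.
The largest is 2 (to G, E, A, and B), so the eccentricity of H is 2.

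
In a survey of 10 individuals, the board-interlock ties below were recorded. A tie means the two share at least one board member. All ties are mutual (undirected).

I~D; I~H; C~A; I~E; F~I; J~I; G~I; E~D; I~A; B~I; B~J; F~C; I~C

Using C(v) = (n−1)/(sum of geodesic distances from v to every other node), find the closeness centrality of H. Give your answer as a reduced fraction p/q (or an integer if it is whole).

Distances from H: A:2, B:2, C:2, D:2, E:2, F:2, G:2, I:1, J:2. Sum = 17.
n = 10, so closeness = 9/17.

9/17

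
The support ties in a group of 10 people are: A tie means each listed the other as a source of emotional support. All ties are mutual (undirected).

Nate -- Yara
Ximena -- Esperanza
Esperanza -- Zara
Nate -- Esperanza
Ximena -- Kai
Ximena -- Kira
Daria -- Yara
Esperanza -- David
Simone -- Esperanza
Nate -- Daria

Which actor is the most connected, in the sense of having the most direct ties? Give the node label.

Degrees — Daria:2, David:1, Esperanza:5, Kai:1, Kira:1, Nate:3, Simone:1, Ximena:3, Yara:2, Zara:1.
The maximum is 5, attained only by Esperanza.

Esperanza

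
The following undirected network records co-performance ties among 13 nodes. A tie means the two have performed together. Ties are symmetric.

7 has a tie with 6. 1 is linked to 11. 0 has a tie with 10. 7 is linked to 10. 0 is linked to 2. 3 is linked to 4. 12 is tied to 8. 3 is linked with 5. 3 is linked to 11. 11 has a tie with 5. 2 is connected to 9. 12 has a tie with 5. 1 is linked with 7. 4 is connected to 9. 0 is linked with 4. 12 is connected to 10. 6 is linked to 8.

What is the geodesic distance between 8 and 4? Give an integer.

4

One shortest route is 8 – 12 – 5 – 3 – 4, which uses 4 edges, and at distance 3 from 8 we only reach {0, 1, 3, 11}, which does not include 4. So d(8,4) = 4.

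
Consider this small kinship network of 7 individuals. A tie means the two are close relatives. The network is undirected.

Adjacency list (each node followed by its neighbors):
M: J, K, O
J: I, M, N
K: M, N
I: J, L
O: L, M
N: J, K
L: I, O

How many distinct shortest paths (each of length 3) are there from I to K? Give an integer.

The shortest distance is 3. The length-3 paths are: I–J–M–K; I–J–N–K.
That gives 2 distinct shortest paths.

2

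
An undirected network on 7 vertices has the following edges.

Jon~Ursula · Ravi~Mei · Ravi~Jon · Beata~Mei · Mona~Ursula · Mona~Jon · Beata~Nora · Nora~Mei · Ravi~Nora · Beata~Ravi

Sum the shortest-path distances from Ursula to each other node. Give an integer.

Distances from Ursula: Beata:3, Jon:1, Mei:3, Mona:1, Nora:3, Ravi:2.
Sum = 3 + 1 + 3 + 1 + 3 + 2 = 13.

13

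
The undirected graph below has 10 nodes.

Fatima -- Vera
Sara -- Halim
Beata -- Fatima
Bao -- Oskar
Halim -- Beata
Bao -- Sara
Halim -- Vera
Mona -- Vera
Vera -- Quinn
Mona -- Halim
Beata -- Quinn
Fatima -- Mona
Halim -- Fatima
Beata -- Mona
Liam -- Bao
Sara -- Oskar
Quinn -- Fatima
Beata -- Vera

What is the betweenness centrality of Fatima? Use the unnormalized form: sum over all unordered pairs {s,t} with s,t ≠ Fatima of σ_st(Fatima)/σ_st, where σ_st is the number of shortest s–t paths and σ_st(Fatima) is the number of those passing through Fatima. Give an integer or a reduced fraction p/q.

Pairs whose geodesics pass through Fatima — Quinn–Halim: 1/3; Quinn–Mona: 1/3; Quinn–Oskar: 1/3; Quinn–Liam: 1/3; Quinn–Sara: 1/3; Quinn–Bao: 1/3.
All other pairs contribute 0.
Summing the contributions gives betweenness(Fatima) = 2.

2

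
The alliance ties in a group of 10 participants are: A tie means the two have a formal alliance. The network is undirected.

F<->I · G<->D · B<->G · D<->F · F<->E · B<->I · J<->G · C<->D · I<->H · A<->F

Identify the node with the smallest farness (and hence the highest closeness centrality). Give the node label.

Farness (sum of distances to all others) for each node — A:23, B:19, C:24, D:16, E:23, F:15, G:18, H:25, I:17, J:26.
The smallest farness is 15, for F, so F has the highest closeness.

F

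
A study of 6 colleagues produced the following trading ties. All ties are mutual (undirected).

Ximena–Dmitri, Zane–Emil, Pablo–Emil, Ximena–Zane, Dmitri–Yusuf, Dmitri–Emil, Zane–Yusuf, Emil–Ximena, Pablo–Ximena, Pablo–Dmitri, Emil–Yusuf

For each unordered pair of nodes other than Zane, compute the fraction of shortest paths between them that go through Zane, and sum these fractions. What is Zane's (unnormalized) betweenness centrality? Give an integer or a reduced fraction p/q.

Pairs whose geodesics pass through Zane — Ximena–Yusuf: 1/3.
All other pairs contribute 0.
Summing the contributions gives betweenness(Zane) = 1/3.

1/3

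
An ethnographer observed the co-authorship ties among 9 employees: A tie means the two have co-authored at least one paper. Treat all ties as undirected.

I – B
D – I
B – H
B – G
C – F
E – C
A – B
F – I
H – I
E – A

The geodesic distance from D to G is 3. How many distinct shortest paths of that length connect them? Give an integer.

The shortest distance is 3, and the only length-3 path is D–I–B–G. So there is exactly 1 shortest path.

1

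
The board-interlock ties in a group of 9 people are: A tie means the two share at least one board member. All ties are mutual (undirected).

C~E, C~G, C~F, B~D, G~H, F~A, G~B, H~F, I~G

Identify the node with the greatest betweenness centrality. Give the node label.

Unnormalized betweenness of each node: A:0, B:7, C:11, D:0, E:0, F:8, G:18, H:4, I:0.
G has the largest value, 18, making it the main broker — the node through which the most shortest paths run.

G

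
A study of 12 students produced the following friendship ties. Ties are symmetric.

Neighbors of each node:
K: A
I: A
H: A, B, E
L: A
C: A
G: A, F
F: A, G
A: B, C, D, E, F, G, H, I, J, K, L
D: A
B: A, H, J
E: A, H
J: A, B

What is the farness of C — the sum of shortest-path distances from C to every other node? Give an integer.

21

Distances from C: A:1, B:2, D:2, E:2, F:2, G:2, H:2, I:2, J:2, K:2, L:2.
Sum = 1 + 2 + 2 + 2 + 2 + 2 + 2 + 2 + 2 + 2 + 2 = 21.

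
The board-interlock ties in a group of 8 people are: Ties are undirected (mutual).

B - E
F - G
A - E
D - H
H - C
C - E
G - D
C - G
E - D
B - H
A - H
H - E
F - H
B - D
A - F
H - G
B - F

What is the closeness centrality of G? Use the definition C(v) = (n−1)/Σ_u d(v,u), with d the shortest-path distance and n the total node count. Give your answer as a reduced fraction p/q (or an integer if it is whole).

7/10

Distances from G: A:2, B:2, C:1, D:1, E:2, F:1, H:1. Sum = 10.
n = 8, so closeness = 7/10.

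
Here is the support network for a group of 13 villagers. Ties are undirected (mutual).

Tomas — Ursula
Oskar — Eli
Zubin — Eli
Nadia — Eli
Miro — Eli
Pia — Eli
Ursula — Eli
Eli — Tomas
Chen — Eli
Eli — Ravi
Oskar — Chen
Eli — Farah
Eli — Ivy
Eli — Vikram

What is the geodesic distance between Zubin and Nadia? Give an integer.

One shortest route is Zubin – Eli – Nadia, which uses 2 edges, and Zubin and Nadia are not directly tied, so nothing shorter exists. So d(Zubin,Nadia) = 2.

2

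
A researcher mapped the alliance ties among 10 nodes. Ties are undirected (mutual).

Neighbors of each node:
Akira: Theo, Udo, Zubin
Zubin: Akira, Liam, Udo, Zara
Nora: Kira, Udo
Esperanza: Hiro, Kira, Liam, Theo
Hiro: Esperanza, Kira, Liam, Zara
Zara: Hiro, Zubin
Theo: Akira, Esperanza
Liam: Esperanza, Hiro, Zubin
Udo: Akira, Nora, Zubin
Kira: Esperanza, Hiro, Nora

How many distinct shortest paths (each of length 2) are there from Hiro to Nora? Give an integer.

The shortest distance is 2, and the only length-2 path is Hiro–Kira–Nora. So there is exactly 1 shortest path.

1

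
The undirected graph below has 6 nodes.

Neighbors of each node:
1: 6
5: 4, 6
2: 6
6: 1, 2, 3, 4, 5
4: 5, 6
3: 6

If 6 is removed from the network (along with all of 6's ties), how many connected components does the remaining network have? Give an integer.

4

Without 6, the remaining ties split the others into: {2}; {4, 5}; {3}; {1}.
That's 4 separate components.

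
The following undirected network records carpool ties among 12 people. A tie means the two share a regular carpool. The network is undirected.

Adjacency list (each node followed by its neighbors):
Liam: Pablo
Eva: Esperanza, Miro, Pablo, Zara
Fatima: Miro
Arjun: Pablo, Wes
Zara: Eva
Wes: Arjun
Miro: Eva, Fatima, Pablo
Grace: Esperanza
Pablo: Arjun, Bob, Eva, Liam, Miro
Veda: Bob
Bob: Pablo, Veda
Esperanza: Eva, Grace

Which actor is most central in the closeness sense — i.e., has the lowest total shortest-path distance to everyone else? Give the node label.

Pablo

Farness (sum of distances to all others) for each node — Arjun:26, Bob:26, Esperanza:28, Eva:20, Fatima:32, Grace:38, Liam:28, Miro:22, Pablo:18, Veda:36, Wes:36, Zara:30.
The smallest farness is 18, for Pablo, so Pablo has the highest closeness.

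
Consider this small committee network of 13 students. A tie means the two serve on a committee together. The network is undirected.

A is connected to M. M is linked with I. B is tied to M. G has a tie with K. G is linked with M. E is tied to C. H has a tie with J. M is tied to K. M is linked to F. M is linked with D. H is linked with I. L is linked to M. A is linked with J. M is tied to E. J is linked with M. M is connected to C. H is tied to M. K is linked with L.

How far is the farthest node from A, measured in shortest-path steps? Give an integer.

2

Distances from A: B:2, C:2, D:2, E:2, F:2, G:2, H:2, I:2, J:1, K:2, L:2, M:1.
The largest is 2 (to I, E, C, F, G, B, L, H, D, and K), so the eccentricity of A is 2.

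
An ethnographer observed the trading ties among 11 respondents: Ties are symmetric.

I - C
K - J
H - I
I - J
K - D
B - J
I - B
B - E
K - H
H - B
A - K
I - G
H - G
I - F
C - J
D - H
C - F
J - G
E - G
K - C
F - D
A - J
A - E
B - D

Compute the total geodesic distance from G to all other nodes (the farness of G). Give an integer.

16

Distances from G: A:2, B:2, C:2, D:2, E:1, F:2, H:1, I:1, J:1, K:2.
Sum = 2 + 2 + 2 + 2 + 1 + 2 + 1 + 1 + 1 + 2 = 16.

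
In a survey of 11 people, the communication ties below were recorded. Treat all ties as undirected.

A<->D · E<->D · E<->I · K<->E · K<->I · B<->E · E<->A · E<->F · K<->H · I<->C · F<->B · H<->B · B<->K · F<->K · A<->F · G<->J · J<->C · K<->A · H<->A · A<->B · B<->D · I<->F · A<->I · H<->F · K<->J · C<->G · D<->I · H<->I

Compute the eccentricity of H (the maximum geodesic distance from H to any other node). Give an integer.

Distances from H: A:1, B:1, C:2, D:2, E:2, F:1, G:3, I:1, J:2, K:1.
The largest is 3 (to G), so the eccentricity of H is 3.

3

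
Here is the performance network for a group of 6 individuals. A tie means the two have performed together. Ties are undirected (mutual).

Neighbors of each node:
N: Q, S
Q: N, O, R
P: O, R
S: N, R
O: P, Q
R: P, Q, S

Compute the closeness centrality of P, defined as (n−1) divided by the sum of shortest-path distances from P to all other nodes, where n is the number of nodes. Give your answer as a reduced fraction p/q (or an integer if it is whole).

5/9

Distances from P: N:3, O:1, Q:2, R:1, S:2. Sum = 9.
n = 6, so closeness = 5/9.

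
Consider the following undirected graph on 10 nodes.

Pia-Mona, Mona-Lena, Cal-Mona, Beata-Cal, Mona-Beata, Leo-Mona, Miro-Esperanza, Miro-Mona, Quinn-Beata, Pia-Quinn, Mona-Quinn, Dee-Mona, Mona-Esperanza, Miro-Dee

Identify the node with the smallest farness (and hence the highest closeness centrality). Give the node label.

Farness (sum of distances to all others) for each node — Beata:15, Cal:16, Dee:16, Esperanza:16, Lena:17, Leo:17, Miro:15, Mona:9, Pia:16, Quinn:15.
The smallest farness is 9, for Mona, so Mona has the highest closeness.

Mona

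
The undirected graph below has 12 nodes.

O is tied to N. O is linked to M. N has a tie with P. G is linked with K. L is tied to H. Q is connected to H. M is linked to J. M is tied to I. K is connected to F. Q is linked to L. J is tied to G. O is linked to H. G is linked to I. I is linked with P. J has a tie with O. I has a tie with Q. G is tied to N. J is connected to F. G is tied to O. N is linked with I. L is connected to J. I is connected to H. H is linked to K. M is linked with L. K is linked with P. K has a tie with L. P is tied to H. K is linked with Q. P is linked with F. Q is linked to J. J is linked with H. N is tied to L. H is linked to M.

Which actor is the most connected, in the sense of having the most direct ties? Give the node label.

Degrees — F:3, G:5, H:8, I:6, J:7, K:6, L:6, M:5, N:5, O:5, P:5, Q:5.
The maximum is 8, attained only by H.

H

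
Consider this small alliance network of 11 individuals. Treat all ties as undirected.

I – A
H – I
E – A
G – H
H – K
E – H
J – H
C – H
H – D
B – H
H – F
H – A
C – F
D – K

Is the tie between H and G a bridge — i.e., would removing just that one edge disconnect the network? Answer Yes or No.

Without the H–G edge there is no alternate route between H and G, so the network disconnects. It is a bridge.

Yes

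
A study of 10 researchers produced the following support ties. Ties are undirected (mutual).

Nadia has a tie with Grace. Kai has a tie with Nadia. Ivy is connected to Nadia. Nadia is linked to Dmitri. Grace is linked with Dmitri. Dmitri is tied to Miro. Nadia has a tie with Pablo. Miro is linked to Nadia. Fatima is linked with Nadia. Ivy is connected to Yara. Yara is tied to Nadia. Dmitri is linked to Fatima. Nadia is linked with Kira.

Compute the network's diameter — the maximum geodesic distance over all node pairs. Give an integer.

Eccentricity of each node (its greatest distance to any other): Dmitri:2, Fatima:2, Grace:2, Ivy:2, Kai:2, Kira:2, Miro:2, Nadia:1, Pablo:2, Yara:2.
The maximum eccentricity is 2, realized for instance by the pair Kai–Miro via Kai – Nadia – Miro. So the diameter is 2.

2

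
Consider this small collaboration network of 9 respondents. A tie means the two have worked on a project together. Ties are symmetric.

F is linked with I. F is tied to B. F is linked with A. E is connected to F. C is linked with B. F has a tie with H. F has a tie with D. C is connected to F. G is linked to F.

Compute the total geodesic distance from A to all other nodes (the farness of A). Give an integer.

15

Distances from A: B:2, C:2, D:2, E:2, F:1, G:2, H:2, I:2.
Sum = 2 + 2 + 2 + 2 + 1 + 2 + 2 + 2 = 15.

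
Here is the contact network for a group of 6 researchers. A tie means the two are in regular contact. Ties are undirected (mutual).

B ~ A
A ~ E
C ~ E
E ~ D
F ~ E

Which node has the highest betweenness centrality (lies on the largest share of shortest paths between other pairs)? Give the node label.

E

Unnormalized betweenness of each node: A:4, B:0, C:0, D:0, E:9, F:0.
E has the largest value, 9, making it the main broker — the node through which the most shortest paths run.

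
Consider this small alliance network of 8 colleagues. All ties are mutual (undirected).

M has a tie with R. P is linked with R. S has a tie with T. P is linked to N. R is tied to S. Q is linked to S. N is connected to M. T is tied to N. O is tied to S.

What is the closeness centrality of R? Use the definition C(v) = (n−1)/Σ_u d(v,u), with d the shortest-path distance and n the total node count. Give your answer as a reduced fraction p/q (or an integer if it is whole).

7/11

Distances from R: M:1, N:2, O:2, P:1, Q:2, S:1, T:2. Sum = 11.
n = 8, so closeness = 7/11.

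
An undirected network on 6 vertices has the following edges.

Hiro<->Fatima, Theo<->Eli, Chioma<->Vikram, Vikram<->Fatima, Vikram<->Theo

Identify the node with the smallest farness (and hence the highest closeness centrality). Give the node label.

Farness (sum of distances to all others) for each node — Chioma:11, Eli:13, Fatima:9, Hiro:13, Theo:9, Vikram:7.
The smallest farness is 7, for Vikram, so Vikram has the highest closeness.

Vikram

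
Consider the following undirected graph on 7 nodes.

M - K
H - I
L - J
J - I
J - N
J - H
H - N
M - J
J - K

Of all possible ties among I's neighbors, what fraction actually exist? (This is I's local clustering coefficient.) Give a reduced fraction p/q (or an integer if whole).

I's neighbors: H and J (k = 2).
Possible neighbor pairs: C(2,2) = 1. Edges among them: H–J → e = 1.
Clustering(I) = 1/1.

1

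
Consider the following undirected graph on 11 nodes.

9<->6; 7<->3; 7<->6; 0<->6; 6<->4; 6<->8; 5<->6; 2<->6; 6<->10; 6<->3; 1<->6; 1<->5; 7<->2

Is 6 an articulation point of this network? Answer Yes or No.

Removing 6 leaves {0} with no path to {9}, so the network splits into 7 components. 6 is a cut vertex.

Yes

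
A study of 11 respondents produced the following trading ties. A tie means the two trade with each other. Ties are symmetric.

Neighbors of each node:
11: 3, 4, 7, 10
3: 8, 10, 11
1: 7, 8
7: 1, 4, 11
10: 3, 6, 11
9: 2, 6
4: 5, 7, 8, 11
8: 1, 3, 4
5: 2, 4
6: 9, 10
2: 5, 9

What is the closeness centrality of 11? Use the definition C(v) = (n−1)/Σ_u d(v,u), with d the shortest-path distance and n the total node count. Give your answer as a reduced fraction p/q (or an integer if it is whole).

Distances from 11: 1:2, 2:3, 3:1, 4:1, 5:2, 6:2, 7:1, 8:2, 9:3, 10:1. Sum = 18.
n = 11, so closeness = 10/18 = 5/9.

5/9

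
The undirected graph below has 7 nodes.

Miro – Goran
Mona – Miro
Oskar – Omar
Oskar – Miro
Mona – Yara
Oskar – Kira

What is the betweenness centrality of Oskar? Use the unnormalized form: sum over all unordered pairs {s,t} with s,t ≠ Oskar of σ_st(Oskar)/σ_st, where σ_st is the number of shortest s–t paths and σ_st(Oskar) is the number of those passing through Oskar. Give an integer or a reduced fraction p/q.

9

Pairs whose geodesics pass through Oskar — Kira–Mona: 1; Kira–Goran: 1; Kira–Omar: 1; Kira–Miro: 1; Kira–Yara: 1; Mona–Omar: 1; Goran–Omar: 1; Omar–Miro: 1; Omar–Yara: 1.
All other pairs contribute 0.
Summing the contributions gives betweenness(Oskar) = 9.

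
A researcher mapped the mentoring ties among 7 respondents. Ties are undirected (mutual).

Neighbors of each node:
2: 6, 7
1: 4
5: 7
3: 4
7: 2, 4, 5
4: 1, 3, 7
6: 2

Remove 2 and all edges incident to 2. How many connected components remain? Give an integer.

2

Without 2, the remaining ties split the others into: {6}; {1, 3, 4, 5, 7}.
That's 2 separate components.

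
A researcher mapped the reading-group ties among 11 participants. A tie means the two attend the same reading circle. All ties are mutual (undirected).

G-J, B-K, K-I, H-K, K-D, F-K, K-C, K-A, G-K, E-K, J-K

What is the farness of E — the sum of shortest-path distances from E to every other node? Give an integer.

19

Distances from E: A:2, B:2, C:2, D:2, F:2, G:2, H:2, I:2, J:2, K:1.
Sum = 2 + 2 + 2 + 2 + 2 + 2 + 2 + 2 + 2 + 1 = 19.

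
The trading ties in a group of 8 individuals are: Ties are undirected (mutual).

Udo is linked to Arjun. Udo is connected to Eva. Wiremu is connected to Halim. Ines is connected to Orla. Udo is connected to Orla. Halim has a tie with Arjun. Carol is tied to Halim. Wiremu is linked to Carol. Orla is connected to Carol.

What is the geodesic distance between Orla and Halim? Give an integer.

2

One shortest route is Orla – Carol – Halim, which uses 2 edges, and Orla and Halim are not directly tied, so nothing shorter exists. So d(Orla,Halim) = 2.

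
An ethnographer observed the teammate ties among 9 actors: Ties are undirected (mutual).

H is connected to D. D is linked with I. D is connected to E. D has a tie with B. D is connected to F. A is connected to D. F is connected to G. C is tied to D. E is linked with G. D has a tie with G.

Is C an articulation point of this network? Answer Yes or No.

No

Even without C, every remaining node can still reach every other (the residual graph is connected), so C is not a cut vertex.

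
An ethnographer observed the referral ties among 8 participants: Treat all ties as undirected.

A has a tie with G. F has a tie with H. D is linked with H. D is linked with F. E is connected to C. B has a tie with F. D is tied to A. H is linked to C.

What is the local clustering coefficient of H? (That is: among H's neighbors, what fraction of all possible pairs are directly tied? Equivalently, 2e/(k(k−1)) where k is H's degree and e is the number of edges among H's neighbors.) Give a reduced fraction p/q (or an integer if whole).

H's neighbors: C, D, and F (k = 3).
Possible neighbor pairs: C(3,2) = 3. Edges among them: D–F → e = 1.
Clustering(H) = 1/3.

1/3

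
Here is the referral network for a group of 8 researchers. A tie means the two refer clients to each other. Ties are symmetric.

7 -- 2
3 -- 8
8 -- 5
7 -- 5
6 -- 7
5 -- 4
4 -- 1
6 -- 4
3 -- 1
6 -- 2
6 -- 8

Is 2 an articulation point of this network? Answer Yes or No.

Even without 2, every remaining node can still reach every other (the residual graph is connected), so 2 is not a cut vertex.

No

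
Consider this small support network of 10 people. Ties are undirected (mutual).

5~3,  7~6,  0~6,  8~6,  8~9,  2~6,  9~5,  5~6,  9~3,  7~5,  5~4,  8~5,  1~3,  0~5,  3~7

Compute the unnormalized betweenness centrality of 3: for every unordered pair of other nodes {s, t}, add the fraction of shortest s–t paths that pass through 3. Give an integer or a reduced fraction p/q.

17/2

Pairs whose geodesics pass through 3 — 9–7: 1/2; 9–1: 1; 7–1: 1; 2–1: 2/2; 0–1: 1; 5–1: 1; 6–1: 2/2; 4–1: 1; 1–8: 2/2.
All other pairs contribute 0.
Summing the contributions gives betweenness(3) = 17/2.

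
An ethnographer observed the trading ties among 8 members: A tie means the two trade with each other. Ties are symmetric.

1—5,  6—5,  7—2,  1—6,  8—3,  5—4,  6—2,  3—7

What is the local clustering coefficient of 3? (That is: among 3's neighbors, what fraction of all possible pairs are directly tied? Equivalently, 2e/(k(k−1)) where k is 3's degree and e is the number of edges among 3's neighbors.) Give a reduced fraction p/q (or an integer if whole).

3's neighbors: 7 and 8 (k = 2).
Possible neighbor pairs: C(2,2) = 1. Edges among them: none → e = 0.
Clustering(3) = 0/1.

0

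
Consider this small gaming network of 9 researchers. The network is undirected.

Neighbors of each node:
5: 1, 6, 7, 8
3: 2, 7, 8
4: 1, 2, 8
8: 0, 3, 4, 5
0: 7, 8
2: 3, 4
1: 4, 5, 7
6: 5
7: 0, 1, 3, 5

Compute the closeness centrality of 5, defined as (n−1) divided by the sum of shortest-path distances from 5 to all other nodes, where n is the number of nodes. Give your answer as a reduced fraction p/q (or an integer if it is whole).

Distances from 5: 0:2, 1:1, 2:3, 3:2, 4:2, 6:1, 7:1, 8:1. Sum = 13.
n = 9, so closeness = 8/13.

8/13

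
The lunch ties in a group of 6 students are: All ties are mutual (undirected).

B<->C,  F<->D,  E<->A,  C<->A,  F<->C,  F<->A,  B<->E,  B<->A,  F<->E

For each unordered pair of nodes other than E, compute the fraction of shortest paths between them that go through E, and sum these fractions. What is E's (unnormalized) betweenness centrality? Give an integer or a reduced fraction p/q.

Pairs whose geodesics pass through E — F–B: 1/3; D–B: 1/3.
All other pairs contribute 0.
Summing the contributions gives betweenness(E) = 2/3.

2/3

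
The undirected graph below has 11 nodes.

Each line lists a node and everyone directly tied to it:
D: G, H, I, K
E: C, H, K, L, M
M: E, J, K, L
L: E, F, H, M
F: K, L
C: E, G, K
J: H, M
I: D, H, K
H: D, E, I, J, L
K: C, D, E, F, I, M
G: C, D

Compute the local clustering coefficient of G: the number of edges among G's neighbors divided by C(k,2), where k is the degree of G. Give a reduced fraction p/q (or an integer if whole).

0

G's neighbors: C and D (k = 2).
Possible neighbor pairs: C(2,2) = 1. Edges among them: none → e = 0.
Clustering(G) = 0/1.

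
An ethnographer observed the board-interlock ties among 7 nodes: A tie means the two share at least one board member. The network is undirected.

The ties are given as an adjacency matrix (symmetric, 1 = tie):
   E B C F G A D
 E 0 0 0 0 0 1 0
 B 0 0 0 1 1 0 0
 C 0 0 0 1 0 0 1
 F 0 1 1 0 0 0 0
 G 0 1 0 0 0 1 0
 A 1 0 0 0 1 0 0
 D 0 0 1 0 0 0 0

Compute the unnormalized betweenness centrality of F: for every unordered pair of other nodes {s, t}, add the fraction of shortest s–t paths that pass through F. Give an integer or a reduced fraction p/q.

Pairs whose geodesics pass through F — E–C: 1; E–D: 1; B–C: 1; B–D: 1; C–G: 1; C–A: 1; G–D: 1; A–D: 1.
All other pairs contribute 0.
Summing the contributions gives betweenness(F) = 8.

8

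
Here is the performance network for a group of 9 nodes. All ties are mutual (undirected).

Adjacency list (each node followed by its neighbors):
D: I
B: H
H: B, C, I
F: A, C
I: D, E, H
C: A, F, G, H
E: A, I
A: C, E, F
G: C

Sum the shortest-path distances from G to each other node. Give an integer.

Distances from G: A:2, B:3, C:1, D:4, E:3, F:2, H:2, I:3.
Sum = 2 + 3 + 1 + 4 + 3 + 2 + 2 + 3 = 20.

20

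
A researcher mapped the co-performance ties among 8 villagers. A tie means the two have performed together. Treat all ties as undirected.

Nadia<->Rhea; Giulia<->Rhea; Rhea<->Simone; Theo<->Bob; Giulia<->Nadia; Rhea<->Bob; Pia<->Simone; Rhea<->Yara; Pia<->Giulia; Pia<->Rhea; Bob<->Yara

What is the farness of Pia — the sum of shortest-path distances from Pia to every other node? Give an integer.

12

Distances from Pia: Bob:2, Giulia:1, Nadia:2, Rhea:1, Simone:1, Theo:3, Yara:2.
Sum = 2 + 1 + 2 + 1 + 1 + 3 + 2 = 12.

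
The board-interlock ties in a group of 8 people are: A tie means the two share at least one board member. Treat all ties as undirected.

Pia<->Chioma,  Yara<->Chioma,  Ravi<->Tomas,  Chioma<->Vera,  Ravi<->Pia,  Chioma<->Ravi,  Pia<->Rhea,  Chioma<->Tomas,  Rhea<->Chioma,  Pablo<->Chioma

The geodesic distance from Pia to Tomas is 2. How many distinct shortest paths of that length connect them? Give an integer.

The shortest distance is 2. The length-2 paths are: Pia–Chioma–Tomas; Pia–Ravi–Tomas.
That gives 2 distinct shortest paths.

2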